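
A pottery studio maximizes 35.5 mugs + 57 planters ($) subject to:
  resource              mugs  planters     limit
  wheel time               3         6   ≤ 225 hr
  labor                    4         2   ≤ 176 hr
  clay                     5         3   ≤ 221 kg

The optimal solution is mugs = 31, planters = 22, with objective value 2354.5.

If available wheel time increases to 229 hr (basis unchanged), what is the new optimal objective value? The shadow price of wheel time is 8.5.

2388.5

Δb = 4, so new z* = 2354.5 + (8.5)·(4) = 2354.5 + 34 = 2388.5.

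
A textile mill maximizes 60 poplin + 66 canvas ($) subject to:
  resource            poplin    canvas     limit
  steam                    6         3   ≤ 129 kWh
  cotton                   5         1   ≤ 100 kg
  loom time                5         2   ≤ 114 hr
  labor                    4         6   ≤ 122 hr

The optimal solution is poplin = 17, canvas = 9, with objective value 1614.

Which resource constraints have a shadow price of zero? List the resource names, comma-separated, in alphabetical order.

steam: 129/129 (binding)
cotton: 94/100 (slack 6)
loom time: 103/114 (slack 11)
labor: 122/122 (binding)
By complementary slackness, a constraint with positive slack has shadow price 0 → cotton, loom time.

cotton, loom time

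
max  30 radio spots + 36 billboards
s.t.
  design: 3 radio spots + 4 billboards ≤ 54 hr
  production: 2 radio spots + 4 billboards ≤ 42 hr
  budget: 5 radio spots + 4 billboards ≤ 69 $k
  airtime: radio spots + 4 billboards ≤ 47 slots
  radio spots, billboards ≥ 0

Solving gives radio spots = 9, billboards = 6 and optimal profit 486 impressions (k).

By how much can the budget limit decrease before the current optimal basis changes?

27

Binding constraints: production, budget. The basis is B = [[2,4],[5,4]] with det -12.
Per unit decrease in budget, x* moves by d = (-0.3333, 0.1667).
The basis stays optimal until radio spots reaches 0; allowable decrease = 27 $k.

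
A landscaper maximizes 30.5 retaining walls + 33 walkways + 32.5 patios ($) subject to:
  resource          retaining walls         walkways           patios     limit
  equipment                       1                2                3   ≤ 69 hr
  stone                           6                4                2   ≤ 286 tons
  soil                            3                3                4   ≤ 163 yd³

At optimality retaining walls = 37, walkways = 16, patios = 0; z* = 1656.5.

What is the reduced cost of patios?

-3

At the optimum: equipment uses 69 of 69 (binding); stone uses 286 of 286 (binding); soil uses 159 of 163 (slack = 4).
Slack constraints have shadow price 0 (complementary slackness).
Dual feasibility on the basic columns requires 1·y_equipment + 6·y_stone = 30.5, 2·y_equipment + 4·y_stone = 33.
→ y_equipment = 9.5 and y_stone = 3.5.
Reduced cost of patios: c₃ − yᵀa₃ = 32.5 − (9.5·3 + 3.5·2) = 32.5 − 35.5 = -3.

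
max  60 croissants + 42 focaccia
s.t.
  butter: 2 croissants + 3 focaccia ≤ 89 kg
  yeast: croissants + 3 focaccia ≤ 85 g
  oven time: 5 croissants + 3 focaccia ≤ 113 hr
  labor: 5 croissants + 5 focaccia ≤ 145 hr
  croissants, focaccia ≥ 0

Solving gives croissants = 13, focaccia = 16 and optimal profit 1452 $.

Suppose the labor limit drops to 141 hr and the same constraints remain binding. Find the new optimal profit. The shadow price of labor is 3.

Δb = -4, so new z* = 1452 + (3)·(-4) = 1452 − 12 = 1440.

1440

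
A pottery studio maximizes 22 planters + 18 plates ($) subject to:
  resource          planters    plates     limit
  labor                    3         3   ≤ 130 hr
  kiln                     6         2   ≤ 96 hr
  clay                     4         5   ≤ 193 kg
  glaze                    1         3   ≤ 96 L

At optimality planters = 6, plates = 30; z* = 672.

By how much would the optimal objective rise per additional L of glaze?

4

Check each constraint at x*: labor 108/130 (slack 22); kiln 96/96 (tight); clay 174/193 (slack 19); glaze 96/96 (tight).
Since labor, clay are not tight, their duals are 0.
From A_Bᵀ y = c: 6·y_kiln + 1·y_glaze = 22; 2·y_kiln + 3·y_glaze = 18.
→ y_kiln = 3 and y_glaze = 4.
Shadow price of glaze = 4.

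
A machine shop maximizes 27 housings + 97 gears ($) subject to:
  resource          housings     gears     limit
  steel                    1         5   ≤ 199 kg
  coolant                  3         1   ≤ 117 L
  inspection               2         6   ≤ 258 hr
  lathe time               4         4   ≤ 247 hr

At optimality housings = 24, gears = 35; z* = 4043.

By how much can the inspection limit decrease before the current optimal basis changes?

Binding constraints: steel, inspection. The basis is B = [[1,5],[2,6]] with det -4.
Per unit decrease in inspection, x* moves by d = (-1.25, 0.25).
The basis stays optimal until housings reaches 0; allowable decrease = 19.2 hr.

19.2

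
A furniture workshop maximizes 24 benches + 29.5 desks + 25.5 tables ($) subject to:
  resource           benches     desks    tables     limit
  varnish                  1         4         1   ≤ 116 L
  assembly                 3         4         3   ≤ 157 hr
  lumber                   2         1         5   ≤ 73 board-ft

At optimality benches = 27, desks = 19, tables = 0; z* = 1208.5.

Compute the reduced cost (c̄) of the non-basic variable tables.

Check each constraint at x*: varnish 103/116 (slack 13); assembly 157/157 (tight); lumber 73/73 (tight).
By complementary slackness, y = 0 for the non-binding constraint.
The binding rows give the dual system: 3·y_assembly + 2·y_lumber = 24 and 4·y_assembly + 1·y_lumber = 29.5.
→ y_assembly = 7 and y_lumber = 1.5.
Reduced cost of tables: c₃ − yᵀa₃ = 25.5 − (7·3 + 1.5·5) = 25.5 − 28.5 = -3.

-3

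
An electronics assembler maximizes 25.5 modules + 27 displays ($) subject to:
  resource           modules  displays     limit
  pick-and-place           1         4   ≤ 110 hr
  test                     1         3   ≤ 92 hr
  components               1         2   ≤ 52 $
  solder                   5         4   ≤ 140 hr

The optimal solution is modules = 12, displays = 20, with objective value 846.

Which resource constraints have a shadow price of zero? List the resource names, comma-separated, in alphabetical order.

pick-and-place: 92/110 (slack 18)
test: 72/92 (slack 20)
components: 52/52 (binding)
solder: 140/140 (binding)
By complementary slackness, a constraint with positive slack has shadow price 0 → pick-and-place, test.

pick-and-place, test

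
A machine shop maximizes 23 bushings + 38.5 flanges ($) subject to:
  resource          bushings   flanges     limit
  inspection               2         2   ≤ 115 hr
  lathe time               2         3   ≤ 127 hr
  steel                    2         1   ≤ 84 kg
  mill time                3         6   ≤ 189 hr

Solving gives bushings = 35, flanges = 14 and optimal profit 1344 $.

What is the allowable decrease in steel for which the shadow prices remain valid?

Binding constraints: steel, mill time. The basis is B = [[2,1],[3,6]] with det 9.
Per unit decrease in steel, x* moves by d = (-0.6667, 0.3333).
The basis stays optimal until bushings reaches 0; allowable decrease = 52.5 kg.

52.5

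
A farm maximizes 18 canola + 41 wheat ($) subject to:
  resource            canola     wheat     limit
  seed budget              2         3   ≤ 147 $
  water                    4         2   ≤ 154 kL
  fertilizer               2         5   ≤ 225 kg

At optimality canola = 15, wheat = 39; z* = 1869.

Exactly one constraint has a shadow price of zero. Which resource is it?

seed budget: 147/147 (binding)
water: 138/154 (slack 16)
fertilizer: 225/225 (binding)
By complementary slackness, a constraint with positive slack has shadow price 0 → water.

water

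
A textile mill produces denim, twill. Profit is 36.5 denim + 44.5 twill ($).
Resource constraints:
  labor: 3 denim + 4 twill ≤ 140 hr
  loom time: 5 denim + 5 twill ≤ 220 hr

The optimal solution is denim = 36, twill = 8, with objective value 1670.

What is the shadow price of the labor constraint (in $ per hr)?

At the optimum: labor uses 140 of 140 (binding); loom time uses 220 of 220 (binding).
The binding rows give the dual system: 3·y_labor + 5·y_loom time = 36.5 and 4·y_labor + 5·y_loom time = 44.5.
This yields shadow prices y_labor = 8, y_loom time = 2.5.
Shadow price of labor = 8.

8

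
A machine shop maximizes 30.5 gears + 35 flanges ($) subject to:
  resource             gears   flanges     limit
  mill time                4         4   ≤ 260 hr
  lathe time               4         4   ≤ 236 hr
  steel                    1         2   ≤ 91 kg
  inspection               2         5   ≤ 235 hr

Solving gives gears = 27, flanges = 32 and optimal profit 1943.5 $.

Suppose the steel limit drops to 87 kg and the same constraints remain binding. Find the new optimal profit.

1925.5

Check each constraint at x*: mill time 236/260 (slack 24); lathe time 236/236 (tight); steel 91/91 (tight); inspection 214/235 (slack 21).
Since mill time, inspection are not tight, their duals are 0.
The binding rows give the dual system: 4·y_lathe time + 1·y_steel = 30.5 and 4·y_lathe time + 2·y_steel = 35.
Solving: y_lathe time = 6.5, y_steel = 4.5.
Δz = y_steel·Δb = 4.5 × (-4) = -18, so new z* = 1943.5 − 18 = 1925.5.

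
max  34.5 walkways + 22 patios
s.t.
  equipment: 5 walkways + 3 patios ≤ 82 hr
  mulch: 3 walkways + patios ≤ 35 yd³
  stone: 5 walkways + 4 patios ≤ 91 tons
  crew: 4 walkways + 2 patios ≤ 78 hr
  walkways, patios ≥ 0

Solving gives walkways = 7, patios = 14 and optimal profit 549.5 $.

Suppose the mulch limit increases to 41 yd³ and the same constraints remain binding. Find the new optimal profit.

Check each constraint at x*: equipment 77/82 (slack 5); mulch 35/35 (tight); stone 91/91 (tight); crew 56/78 (slack 22).
Slack constraints have shadow price 0 (complementary slackness).
Dual feasibility on the basic columns requires 3·y_mulch + 5·y_stone = 34.5, 1·y_mulch + 4·y_stone = 22.
This yields shadow prices y_mulch = 4, y_stone = 4.5.
Δz = y_mulch·Δb = 4 × (6) = 24, so new z* = 549.5 + 24 = 573.5.

573.5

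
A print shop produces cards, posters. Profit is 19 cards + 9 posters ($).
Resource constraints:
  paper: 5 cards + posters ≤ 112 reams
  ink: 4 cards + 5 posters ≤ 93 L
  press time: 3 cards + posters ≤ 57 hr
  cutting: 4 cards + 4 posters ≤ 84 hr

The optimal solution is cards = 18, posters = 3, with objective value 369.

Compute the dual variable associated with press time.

5

At the optimum: paper uses 93 of 112 (slack = 19); ink uses 87 of 93 (slack = 6); press time uses 57 of 57 (binding); cutting uses 84 of 84 (binding).
Slack constraints have shadow price 0 (complementary slackness).
The binding rows give the dual system: 3·y_press time + 4·y_cutting = 19 and 1·y_press time + 4·y_cutting = 9.
This yields shadow prices y_press time = 5, y_cutting = 1.
Shadow price of press time = 5.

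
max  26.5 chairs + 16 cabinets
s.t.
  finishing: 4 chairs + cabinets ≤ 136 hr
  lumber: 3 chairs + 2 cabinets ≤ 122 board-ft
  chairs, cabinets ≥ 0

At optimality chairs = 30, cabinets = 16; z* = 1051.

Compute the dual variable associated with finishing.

Both finishing and lumber are binding at x*.
Dual feasibility on the basic columns requires 4·y_finishing + 3·y_lumber = 26.5, 1·y_finishing + 2·y_lumber = 16.
This yields shadow prices y_finishing = 1, y_lumber = 7.5.
Shadow price of finishing = 1.

1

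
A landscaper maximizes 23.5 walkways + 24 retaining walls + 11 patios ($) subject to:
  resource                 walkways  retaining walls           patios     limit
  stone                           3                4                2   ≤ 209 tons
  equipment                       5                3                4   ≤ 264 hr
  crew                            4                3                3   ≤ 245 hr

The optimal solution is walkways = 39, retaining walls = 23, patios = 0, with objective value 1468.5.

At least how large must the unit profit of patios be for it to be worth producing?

17

Binding: stone and equipment. Non-binding: crew (20 unused).
By complementary slackness, y = 0 for the non-binding constraint.
Dual feasibility on the basic columns requires 3·y_stone + 5·y_equipment = 23.5, 4·y_stone + 3·y_equipment = 24.
Solving: y_stone = 4.5, y_equipment = 2.
patios enters the basis when its profit ≥ yᵀa₃ = 4.5·2 + 2·4 = 17.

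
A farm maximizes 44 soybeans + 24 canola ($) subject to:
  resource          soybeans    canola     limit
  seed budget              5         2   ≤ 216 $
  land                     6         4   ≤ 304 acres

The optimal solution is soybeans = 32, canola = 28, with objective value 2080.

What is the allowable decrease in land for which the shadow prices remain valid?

44.8

Binding constraints: seed budget, land. The basis is B = [[5,2],[6,4]] with det 8.
Per unit decrease in land, x* moves by d = (0.25, -0.625).
The basis stays optimal until canola reaches 0; allowable decrease = 44.8 acres.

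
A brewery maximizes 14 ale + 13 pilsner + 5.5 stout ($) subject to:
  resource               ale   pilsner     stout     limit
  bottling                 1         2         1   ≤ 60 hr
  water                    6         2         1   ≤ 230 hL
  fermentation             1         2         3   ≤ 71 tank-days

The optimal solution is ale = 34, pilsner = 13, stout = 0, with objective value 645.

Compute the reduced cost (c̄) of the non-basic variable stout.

At the optimum: bottling uses 60 of 60 (binding); water uses 230 of 230 (binding); fermentation uses 60 of 71 (slack = 11).
Since fermentation is not tight, its dual is 0.
Dual feasibility on the basic columns requires 1·y_bottling + 6·y_water = 14, 2·y_bottling + 2·y_water = 13.
Solving: y_bottling = 5, y_water = 1.5.
Reduced cost of stout: c₃ − yᵀa₃ = 5.5 − (5·1 + 1.5·1) = 5.5 − 6.5 = -1.

-1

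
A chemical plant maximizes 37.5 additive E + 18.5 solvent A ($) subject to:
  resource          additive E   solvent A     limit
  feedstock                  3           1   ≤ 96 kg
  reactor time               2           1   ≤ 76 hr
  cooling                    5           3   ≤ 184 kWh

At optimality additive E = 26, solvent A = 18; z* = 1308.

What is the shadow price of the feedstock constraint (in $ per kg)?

At the optimum: feedstock uses 96 of 96 (binding); reactor time uses 70 of 76 (slack = 6); cooling uses 184 of 184 (binding).
Since reactor time is not tight, its dual is 0.
Dual feasibility on the basic columns requires 3·y_feedstock + 5·y_cooling = 37.5, 1·y_feedstock + 3·y_cooling = 18.5.
This yields shadow prices y_feedstock = 5, y_cooling = 4.5.
Shadow price of feedstock = 5.

5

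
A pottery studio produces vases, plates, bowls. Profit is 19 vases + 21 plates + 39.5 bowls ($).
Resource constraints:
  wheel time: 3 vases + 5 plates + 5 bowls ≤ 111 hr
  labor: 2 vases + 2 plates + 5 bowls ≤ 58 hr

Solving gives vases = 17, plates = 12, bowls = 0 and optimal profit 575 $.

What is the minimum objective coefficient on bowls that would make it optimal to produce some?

At the optimum: wheel time uses 111 of 111 (binding); labor uses 58 of 58 (binding).
The binding rows give the dual system: 3·y_wheel time + 2·y_labor = 19 and 5·y_wheel time + 2·y_labor = 21.
→ y_wheel time = 1 and y_labor = 8.
bowls enters the basis when its profit ≥ yᵀa₃ = 1·5 + 8·5 = 45.

45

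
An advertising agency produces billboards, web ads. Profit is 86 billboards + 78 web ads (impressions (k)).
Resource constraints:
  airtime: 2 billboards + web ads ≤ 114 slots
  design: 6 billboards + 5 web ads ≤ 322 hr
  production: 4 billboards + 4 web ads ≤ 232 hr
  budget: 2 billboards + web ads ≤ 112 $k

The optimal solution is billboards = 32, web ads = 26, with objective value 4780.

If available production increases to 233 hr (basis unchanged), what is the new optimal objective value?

Check each constraint at x*: airtime 90/114 (slack 24); design 322/322 (tight); production 232/232 (tight); budget 90/112 (slack 22).
Slack constraints have shadow price 0 (complementary slackness).
The binding rows give the dual system: 6·y_design + 4·y_production = 86 and 5·y_design + 4·y_production = 78.
This yields shadow prices y_design = 8, y_production = 9.5.
Δz = y_production·Δb = 9.5 × (1) = 9.5, so new z* = 4780 + 9.5 = 4789.5.

4789.5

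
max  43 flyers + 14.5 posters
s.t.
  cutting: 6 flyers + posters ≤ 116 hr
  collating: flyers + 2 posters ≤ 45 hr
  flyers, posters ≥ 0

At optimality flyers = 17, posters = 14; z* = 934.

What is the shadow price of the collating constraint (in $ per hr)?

Both cutting and collating are binding at x*.
Dual feasibility on the basic columns requires 6·y_cutting + 1·y_collating = 43, 1·y_cutting + 2·y_collating = 14.5.
→ y_cutting = 6.5 and y_collating = 4.
Shadow price of collating = 4.

4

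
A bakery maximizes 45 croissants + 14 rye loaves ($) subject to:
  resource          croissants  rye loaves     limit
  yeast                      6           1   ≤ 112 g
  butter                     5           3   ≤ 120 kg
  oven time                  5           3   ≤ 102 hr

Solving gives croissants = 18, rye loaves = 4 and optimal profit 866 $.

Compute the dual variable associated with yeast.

5

Check each constraint at x*: yeast 112/112 (tight); butter 102/120 (slack 18); oven time 102/102 (tight).
By complementary slackness, y = 0 for the non-binding constraint.
Dual feasibility on the basic columns requires 6·y_yeast + 5·y_oven time = 45, 1·y_yeast + 3·y_oven time = 14.
Solving: y_yeast = 5, y_oven time = 3.
Shadow price of yeast = 5.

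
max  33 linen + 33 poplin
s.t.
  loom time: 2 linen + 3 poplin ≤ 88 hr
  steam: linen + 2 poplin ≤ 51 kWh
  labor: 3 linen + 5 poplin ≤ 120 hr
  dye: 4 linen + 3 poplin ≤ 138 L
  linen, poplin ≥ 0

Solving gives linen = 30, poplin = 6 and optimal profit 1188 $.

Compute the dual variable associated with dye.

6

Check each constraint at x*: loom time 78/88 (slack 10); steam 42/51 (slack 9); labor 120/120 (tight); dye 138/138 (tight).
By complementary slackness, y = 0 for the non-binding constraints.
The binding rows give the dual system: 3·y_labor + 4·y_dye = 33 and 5·y_labor + 3·y_dye = 33.
This yields shadow prices y_labor = 3, y_dye = 6.
Shadow price of dye = 6.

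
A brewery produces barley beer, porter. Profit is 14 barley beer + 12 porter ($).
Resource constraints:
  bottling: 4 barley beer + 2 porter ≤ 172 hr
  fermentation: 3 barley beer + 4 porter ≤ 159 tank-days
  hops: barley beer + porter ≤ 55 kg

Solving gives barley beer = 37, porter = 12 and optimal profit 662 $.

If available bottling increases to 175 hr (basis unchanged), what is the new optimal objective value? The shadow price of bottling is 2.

668

Δb = 3, so new z* = 662 + (2)·(3) = 662 + 6 = 668.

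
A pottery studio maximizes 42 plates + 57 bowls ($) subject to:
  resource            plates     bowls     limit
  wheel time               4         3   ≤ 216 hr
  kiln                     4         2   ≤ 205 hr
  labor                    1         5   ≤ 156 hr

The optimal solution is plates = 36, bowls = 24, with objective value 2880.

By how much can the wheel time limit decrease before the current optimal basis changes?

Binding constraints: wheel time, labor. The basis is B = [[4,3],[1,5]] with det 17.
Per unit decrease in wheel time, x* moves by d = (-0.2941, 0.0588).
The basis stays optimal until plates reaches 0; allowable decrease = 122.4 hr.

122.4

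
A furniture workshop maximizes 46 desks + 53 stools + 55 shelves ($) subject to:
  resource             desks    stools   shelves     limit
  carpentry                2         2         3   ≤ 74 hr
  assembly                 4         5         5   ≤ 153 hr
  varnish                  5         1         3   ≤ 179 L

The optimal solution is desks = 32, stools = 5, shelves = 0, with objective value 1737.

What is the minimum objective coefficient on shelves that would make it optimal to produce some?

Check each constraint at x*: carpentry 74/74 (tight); assembly 153/153 (tight); varnish 165/179 (slack 14).
Since varnish is not tight, its dual is 0.
Dual feasibility on the basic columns requires 2·y_carpentry + 4·y_assembly = 46, 2·y_carpentry + 5·y_assembly = 53.
→ y_carpentry = 9 and y_assembly = 7.
shelves enters the basis when its profit ≥ yᵀa₃ = 9·3 + 7·5 = 62.

62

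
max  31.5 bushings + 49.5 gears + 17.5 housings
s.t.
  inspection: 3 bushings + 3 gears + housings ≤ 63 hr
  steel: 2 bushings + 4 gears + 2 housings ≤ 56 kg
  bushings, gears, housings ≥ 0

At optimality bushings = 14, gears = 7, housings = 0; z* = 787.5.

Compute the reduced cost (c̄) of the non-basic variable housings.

At the optimum: inspection uses 63 of 63 (binding); steel uses 56 of 56 (binding).
Dual feasibility on the basic columns requires 3·y_inspection + 2·y_steel = 31.5, 3·y_inspection + 4·y_steel = 49.5.
Solving: y_inspection = 4.5, y_steel = 9.
Reduced cost of housings: c₃ − yᵀa₃ = 17.5 − (4.5·1 + 9·2) = 17.5 − 22.5 = -5.

-5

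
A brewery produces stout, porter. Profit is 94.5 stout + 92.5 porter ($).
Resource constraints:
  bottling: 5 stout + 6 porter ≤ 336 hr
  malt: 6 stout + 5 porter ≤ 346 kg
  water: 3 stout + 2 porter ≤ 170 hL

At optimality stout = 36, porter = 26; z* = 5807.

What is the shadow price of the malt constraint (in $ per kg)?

9.5

At the optimum: bottling uses 336 of 336 (binding); malt uses 346 of 346 (binding); water uses 160 of 170 (slack = 10).
Since water is not tight, its dual is 0.
From A_Bᵀ y = c: 5·y_bottling + 6·y_malt = 94.5; 6·y_bottling + 5·y_malt = 92.5.
Solving: y_bottling = 7.5, y_malt = 9.5.
Shadow price of malt = 9.5.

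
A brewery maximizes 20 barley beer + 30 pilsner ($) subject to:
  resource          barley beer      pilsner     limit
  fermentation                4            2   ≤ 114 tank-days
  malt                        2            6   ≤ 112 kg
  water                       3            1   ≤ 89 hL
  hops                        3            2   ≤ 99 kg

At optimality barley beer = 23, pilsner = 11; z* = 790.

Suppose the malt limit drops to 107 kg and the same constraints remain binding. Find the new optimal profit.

At the optimum: fermentation uses 114 of 114 (binding); malt uses 112 of 112 (binding); water uses 80 of 89 (slack = 9); hops uses 91 of 99 (slack = 8).
Since water, hops are not tight, their duals are 0.
From A_Bᵀ y = c: 4·y_fermentation + 2·y_malt = 20; 2·y_fermentation + 6·y_malt = 30.
Solving: y_fermentation = 3, y_malt = 4.
Δz = y_malt·Δb = 4 × (-5) = -20, so new z* = 790 − 20 = 770.

770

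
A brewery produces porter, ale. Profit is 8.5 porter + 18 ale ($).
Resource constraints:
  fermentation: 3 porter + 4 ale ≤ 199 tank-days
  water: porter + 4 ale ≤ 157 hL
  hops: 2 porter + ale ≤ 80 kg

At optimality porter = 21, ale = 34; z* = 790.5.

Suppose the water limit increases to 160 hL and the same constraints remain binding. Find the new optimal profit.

Binding: fermentation and water. Non-binding: hops (4 unused).
Since hops is not tight, its dual is 0.
Dual feasibility on the basic columns requires 3·y_fermentation + 1·y_water = 8.5, 4·y_fermentation + 4·y_water = 18.
Solving: y_fermentation = 2, y_water = 2.5.
Δz = y_water·Δb = 2.5 × (3) = 7.5, so new z* = 790.5 + 7.5 = 798.

798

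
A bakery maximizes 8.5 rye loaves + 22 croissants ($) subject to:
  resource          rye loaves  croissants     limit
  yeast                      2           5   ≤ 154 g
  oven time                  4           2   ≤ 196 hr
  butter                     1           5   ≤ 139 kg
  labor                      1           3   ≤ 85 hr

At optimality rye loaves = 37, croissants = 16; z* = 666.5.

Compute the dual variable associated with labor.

Binding: yeast and labor. Non-binding: oven time (16 unused), butter (22 unused).
Slack constraints have shadow price 0 (complementary slackness).
From A_Bᵀ y = c: 2·y_yeast + 1·y_labor = 8.5; 5·y_yeast + 3·y_labor = 22.
→ y_yeast = 3.5 and y_labor = 1.5.
Shadow price of labor = 1.5.

1.5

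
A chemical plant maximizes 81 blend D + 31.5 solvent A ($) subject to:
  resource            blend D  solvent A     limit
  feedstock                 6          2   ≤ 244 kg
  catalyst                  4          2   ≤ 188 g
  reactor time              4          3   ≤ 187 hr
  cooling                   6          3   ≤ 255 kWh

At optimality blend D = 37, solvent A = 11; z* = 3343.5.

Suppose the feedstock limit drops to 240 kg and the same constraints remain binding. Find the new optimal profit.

3307.5

Binding: feedstock and cooling. Non-binding: catalyst (18 unused), reactor time (6 unused).
Since catalyst, reactor time are not tight, their duals are 0.
The binding rows give the dual system: 6·y_feedstock + 6·y_cooling = 81 and 2·y_feedstock + 3·y_cooling = 31.5.
Solving: y_feedstock = 9, y_cooling = 4.5.
Δz = y_feedstock·Δb = 9 × (-4) = -36, so new z* = 3343.5 − 36 = 3307.5.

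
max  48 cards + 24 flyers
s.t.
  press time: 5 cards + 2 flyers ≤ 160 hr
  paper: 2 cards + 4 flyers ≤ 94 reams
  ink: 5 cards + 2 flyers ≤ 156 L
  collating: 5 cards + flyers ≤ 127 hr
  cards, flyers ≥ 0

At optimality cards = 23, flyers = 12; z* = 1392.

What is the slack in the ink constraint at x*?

17

ink used = 5·23 + 2·12 = 139; slack = 156 − 139 = 17.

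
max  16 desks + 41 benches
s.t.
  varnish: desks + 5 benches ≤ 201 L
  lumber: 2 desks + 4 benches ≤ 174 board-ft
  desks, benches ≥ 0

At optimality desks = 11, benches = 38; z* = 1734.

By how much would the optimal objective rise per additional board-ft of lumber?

At the optimum: varnish uses 201 of 201 (binding); lumber uses 174 of 174 (binding).
From A_Bᵀ y = c: 1·y_varnish + 2·y_lumber = 16; 5·y_varnish + 4·y_lumber = 41.
This yields shadow prices y_varnish = 3, y_lumber = 6.5.
Shadow price of lumber = 6.5.

6.5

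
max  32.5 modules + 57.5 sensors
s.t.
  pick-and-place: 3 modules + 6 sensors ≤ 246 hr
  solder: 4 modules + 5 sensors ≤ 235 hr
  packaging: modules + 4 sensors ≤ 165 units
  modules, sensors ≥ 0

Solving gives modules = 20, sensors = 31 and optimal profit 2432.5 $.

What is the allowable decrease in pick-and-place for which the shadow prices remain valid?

69.75

Binding constraints: pick-and-place, solder. The basis is B = [[3,6],[4,5]] with det -9.
Per unit decrease in pick-and-place, x* moves by d = (0.5556, -0.4444).
The basis stays optimal until sensors reaches 0; allowable decrease = 69.75 hr.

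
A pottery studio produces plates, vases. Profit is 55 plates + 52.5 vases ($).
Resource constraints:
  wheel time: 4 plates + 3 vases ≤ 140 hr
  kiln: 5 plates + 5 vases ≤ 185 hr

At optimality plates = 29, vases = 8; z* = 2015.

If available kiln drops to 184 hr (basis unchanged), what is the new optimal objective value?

2006

Both wheel time and kiln are binding at x*.
Dual feasibility on the basic columns requires 4·y_wheel time + 5·y_kiln = 55, 3·y_wheel time + 5·y_kiln = 52.5.
This yields shadow prices y_wheel time = 2.5, y_kiln = 9.
Δz = y_kiln·Δb = 9 × (-1) = -9, so new z* = 2015 − 9 = 2006.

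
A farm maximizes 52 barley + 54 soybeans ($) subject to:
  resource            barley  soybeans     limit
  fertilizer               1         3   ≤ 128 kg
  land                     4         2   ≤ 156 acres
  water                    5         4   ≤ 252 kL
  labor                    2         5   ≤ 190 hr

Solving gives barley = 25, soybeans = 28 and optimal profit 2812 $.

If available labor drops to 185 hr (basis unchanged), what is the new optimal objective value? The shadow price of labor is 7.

2777

Δb = -5, so new z* = 2812 + (7)·(-5) = 2812 − 35 = 2777.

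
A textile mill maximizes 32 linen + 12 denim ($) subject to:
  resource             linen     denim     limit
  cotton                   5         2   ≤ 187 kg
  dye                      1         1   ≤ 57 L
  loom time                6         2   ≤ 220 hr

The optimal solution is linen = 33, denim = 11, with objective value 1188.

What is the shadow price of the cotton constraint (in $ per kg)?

4

Binding: cotton and loom time. Non-binding: dye (13 unused).
Slack constraints have shadow price 0 (complementary slackness).
From A_Bᵀ y = c: 5·y_cotton + 6·y_loom time = 32; 2·y_cotton + 2·y_loom time = 12.
→ y_cotton = 4 and y_loom time = 2.
Shadow price of cotton = 4.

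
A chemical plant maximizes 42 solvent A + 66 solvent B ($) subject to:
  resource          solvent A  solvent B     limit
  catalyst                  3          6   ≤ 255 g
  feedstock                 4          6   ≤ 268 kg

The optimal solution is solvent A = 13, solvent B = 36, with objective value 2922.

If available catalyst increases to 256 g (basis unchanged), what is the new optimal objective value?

2924

Check each constraint at x*: catalyst 255/255 (tight); feedstock 268/268 (tight).
Dual feasibility on the basic columns requires 3·y_catalyst + 4·y_feedstock = 42, 6·y_catalyst + 6·y_feedstock = 66.
This yields shadow prices y_catalyst = 2, y_feedstock = 9.
Δz = y_catalyst·Δb = 2 × (1) = 2, so new z* = 2922 + 2 = 2924.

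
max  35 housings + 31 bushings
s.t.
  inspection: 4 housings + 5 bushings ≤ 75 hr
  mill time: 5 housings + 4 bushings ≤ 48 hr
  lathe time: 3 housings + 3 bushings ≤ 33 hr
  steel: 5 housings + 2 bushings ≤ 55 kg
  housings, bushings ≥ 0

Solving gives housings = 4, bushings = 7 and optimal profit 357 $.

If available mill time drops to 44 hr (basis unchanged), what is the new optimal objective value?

341

Check each constraint at x*: inspection 51/75 (slack 24); mill time 48/48 (tight); lathe time 33/33 (tight); steel 34/55 (slack 21).
Slack constraints have shadow price 0 (complementary slackness).
The binding rows give the dual system: 5·y_mill time + 3·y_lathe time = 35 and 4·y_mill time + 3·y_lathe time = 31.
Solving: y_mill time = 4, y_lathe time = 5.
Δz = y_mill time·Δb = 4 × (-4) = -16, so new z* = 357 − 16 = 341.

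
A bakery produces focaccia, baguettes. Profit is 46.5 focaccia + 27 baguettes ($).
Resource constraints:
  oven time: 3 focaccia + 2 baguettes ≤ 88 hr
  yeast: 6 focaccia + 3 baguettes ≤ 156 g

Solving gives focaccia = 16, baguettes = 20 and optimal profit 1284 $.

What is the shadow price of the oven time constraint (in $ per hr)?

7.5

Both oven time and yeast are binding at x*.
Dual feasibility on the basic columns requires 3·y_oven time + 6·y_yeast = 46.5, 2·y_oven time + 3·y_yeast = 27.
→ y_oven time = 7.5 and y_yeast = 4.
Shadow price of oven time = 7.5.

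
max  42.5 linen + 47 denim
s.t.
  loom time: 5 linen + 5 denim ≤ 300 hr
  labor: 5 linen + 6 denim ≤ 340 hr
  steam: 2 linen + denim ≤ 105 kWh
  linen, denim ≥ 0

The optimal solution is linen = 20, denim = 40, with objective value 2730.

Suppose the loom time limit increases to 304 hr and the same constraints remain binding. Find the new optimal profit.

Check each constraint at x*: loom time 300/300 (tight); labor 340/340 (tight); steam 80/105 (slack 25).
Since steam is not tight, its dual is 0.
The binding rows give the dual system: 5·y_loom time + 5·y_labor = 42.5 and 5·y_loom time + 6·y_labor = 47.
Solving: y_loom time = 4, y_labor = 4.5.
Δz = y_loom time·Δb = 4 × (4) = 16, so new z* = 2730 + 16 = 2746.

2746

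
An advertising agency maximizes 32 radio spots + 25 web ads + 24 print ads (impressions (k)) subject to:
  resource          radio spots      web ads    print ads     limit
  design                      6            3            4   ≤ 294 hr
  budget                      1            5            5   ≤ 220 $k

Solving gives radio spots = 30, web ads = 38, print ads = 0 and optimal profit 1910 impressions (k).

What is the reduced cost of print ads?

Check each constraint at x*: design 294/294 (tight); budget 220/220 (tight).
The binding rows give the dual system: 6·y_design + 1·y_budget = 32 and 3·y_design + 5·y_budget = 25.
→ y_design = 5 and y_budget = 2.
Reduced cost of print ads: c₃ − yᵀa₃ = 24 − (5·4 + 2·5) = 24 − 30 = -6.

-6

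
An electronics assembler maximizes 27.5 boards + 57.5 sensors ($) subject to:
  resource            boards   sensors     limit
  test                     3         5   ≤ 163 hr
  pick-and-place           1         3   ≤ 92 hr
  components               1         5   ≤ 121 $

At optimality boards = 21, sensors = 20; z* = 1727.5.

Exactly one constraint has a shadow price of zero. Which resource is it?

pick-and-place

test: 163/163 (binding)
pick-and-place: 81/92 (slack 11)
components: 121/121 (binding)
By complementary slackness, a constraint with positive slack has shadow price 0 → pick-and-place.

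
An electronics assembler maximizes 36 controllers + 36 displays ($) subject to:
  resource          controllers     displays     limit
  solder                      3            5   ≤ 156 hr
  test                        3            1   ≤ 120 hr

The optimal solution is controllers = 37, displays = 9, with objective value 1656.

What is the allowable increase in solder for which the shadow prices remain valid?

Binding constraints: solder, test. The basis is B = [[3,5],[3,1]] with det -12.
Per unit increase in solder, x* moves by d = (-0.0833, 0.25).
The basis stays optimal until controllers reaches 0; allowable increase = 444 hr.

444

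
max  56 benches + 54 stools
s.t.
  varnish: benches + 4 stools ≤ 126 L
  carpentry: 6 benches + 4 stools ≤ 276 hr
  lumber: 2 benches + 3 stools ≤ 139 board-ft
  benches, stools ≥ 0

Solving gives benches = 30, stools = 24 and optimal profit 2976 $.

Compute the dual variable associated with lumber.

0

Binding: varnish and carpentry. Non-binding: lumber (7 unused).
By complementary slackness, y = 0 for the non-binding constraint.
From A_Bᵀ y = c: 1·y_varnish + 6·y_carpentry = 56; 4·y_varnish + 4·y_carpentry = 54.
Solving: y_varnish = 5, y_carpentry = 8.5.
Shadow price of lumber = 0.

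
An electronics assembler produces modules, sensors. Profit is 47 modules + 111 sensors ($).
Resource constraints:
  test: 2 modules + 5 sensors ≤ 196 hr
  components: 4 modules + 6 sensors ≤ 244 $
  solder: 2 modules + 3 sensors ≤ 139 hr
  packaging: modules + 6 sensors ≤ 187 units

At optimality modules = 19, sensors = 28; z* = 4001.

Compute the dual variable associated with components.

9.5

Binding: components and packaging. Non-binding: test (18 unused), solder (17 unused).
By complementary slackness, y = 0 for the non-binding constraints.
From A_Bᵀ y = c: 4·y_components + 1·y_packaging = 47; 6·y_components + 6·y_packaging = 111.
→ y_components = 9.5 and y_packaging = 9.
Shadow price of components = 9.5.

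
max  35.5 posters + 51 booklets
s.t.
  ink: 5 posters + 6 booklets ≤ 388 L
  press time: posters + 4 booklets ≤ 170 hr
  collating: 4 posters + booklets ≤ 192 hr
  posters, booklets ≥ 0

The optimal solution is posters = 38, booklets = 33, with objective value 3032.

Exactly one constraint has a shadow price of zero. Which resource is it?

collating

ink: 388/388 (binding)
press time: 170/170 (binding)
collating: 185/192 (slack 7)
By complementary slackness, a constraint with positive slack has shadow price 0 → collating.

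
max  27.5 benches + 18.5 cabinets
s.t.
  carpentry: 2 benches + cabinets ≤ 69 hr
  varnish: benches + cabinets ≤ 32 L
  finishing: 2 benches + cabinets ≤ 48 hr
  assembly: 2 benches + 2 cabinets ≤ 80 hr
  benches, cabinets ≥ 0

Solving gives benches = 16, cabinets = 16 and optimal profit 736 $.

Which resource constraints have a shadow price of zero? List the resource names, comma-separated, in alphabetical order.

assembly, carpentry

carpentry: 48/69 (slack 21)
varnish: 32/32 (binding)
finishing: 48/48 (binding)
assembly: 64/80 (slack 16)
By complementary slackness, a constraint with positive slack has shadow price 0 → assembly, carpentry.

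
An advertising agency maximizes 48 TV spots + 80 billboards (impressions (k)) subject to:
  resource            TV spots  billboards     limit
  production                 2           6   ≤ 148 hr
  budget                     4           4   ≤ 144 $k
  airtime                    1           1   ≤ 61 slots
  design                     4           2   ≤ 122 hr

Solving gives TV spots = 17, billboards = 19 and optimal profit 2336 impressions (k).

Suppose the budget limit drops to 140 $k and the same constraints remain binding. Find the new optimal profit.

2304

At the optimum: production uses 148 of 148 (binding); budget uses 144 of 144 (binding); airtime uses 36 of 61 (slack = 25); design uses 106 of 122 (slack = 16).
By complementary slackness, y = 0 for the non-binding constraints.
From A_Bᵀ y = c: 2·y_production + 4·y_budget = 48; 6·y_production + 4·y_budget = 80.
→ y_production = 8 and y_budget = 8.
Δz = y_budget·Δb = 8 × (-4) = -32, so new z* = 2336 − 32 = 2304.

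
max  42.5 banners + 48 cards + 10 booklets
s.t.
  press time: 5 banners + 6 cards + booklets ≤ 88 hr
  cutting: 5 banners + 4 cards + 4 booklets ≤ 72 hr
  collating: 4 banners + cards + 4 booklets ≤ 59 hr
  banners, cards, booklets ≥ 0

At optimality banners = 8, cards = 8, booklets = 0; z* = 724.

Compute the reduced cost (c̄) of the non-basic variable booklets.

Binding: press time and cutting. Non-binding: collating (19 unused).
By complementary slackness, y = 0 for the non-binding constraint.
Dual feasibility on the basic columns requires 5·y_press time + 5·y_cutting = 42.5, 6·y_press time + 4·y_cutting = 48.
→ y_press time = 7 and y_cutting = 1.5.
Reduced cost of booklets: c₃ − yᵀa₃ = 10 − (7·1 + 1.5·4) = 10 − 13 = -3.

-3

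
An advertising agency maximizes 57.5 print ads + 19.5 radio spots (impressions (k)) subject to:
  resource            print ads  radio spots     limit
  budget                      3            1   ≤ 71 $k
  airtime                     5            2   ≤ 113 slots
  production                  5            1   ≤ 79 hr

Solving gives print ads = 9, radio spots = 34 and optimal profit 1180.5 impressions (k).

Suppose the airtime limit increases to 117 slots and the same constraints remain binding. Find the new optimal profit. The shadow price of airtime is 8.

1212.5

Δb = 4, so new z* = 1180.5 + (8)·(4) = 1180.5 + 32 = 1212.5.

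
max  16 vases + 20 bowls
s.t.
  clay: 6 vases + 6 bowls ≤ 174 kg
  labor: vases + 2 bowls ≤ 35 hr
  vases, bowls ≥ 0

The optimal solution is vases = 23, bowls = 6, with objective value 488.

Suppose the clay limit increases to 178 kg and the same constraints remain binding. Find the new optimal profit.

496

Both clay and labor are binding at x*.
The binding rows give the dual system: 6·y_clay + 1·y_labor = 16 and 6·y_clay + 2·y_labor = 20.
Solving: y_clay = 2, y_labor = 4.
Δz = y_clay·Δb = 2 × (4) = 8, so new z* = 488 + 8 = 496.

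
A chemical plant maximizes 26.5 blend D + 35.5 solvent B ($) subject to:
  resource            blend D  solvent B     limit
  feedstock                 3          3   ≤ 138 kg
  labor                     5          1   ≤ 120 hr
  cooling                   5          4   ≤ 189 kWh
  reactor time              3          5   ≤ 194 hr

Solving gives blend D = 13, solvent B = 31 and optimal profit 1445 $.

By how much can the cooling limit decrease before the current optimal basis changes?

33.8

Binding constraints: cooling, reactor time. The basis is B = [[5,4],[3,5]] with det 13.
Per unit decrease in cooling, x* moves by d = (-0.3846, 0.2308).
The basis stays optimal until blend D reaches 0; allowable decrease = 33.8 kWh.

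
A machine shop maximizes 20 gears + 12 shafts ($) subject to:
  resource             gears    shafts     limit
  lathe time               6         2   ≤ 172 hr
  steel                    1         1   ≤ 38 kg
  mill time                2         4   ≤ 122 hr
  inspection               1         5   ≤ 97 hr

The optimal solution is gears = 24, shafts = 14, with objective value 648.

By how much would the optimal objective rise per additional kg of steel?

Binding: lathe time and steel. Non-binding: mill time (18 unused), inspection (3 unused).
By complementary slackness, y = 0 for the non-binding constraints.
Dual feasibility on the basic columns requires 6·y_lathe time + 1·y_steel = 20, 2·y_lathe time + 1·y_steel = 12.
→ y_lathe time = 2 and y_steel = 8.
Shadow price of steel = 8.

8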